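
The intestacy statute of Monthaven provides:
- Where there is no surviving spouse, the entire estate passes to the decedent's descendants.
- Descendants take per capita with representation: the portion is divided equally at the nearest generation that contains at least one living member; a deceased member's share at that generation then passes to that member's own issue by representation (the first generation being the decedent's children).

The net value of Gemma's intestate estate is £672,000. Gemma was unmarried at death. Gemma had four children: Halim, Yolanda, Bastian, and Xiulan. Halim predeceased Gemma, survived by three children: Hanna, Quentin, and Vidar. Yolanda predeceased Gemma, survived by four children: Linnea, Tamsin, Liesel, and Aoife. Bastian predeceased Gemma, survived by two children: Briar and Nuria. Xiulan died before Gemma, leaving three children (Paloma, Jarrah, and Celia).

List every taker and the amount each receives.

Hanna: £56,000; Quentin: £56,000; Vidar: £56,000; Linnea: £56,000; Tamsin: £56,000; Liesel: £56,000; Aoife: £56,000; Briar: £56,000; Nuria: £56,000; Paloma: £56,000; Jarrah: £56,000; Celia: £56,000

The entire £672,000 passes to the descendants.
No child survives, so the initial division is made at the grandchildren's generation.
That amount (£672,000) is divided into 12 shares of £56,000: Hanna, Quentin, Vidar, Linnea, Tamsin, Liesel, Aoife, Briar, Nuria, Paloma, Jarrah, and Celia each take £56,000.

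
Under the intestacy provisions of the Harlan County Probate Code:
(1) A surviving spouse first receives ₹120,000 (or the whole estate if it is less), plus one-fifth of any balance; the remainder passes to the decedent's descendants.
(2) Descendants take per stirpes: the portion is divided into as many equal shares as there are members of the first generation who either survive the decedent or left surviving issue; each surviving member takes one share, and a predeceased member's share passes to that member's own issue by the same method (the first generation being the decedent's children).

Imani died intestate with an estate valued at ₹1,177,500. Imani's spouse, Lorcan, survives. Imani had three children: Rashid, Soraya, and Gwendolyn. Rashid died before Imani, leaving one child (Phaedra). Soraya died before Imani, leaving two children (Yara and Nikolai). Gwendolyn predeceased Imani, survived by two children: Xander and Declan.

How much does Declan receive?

Lorcan first takes ₹120,000, leaving a balance of ₹1,057,500. Lorcan then takes one-fifth of the balance (₹211,500), for a total of ₹331,500. The remaining ₹846,000 passes to the descendants.
The descendants' portion (₹846,000) is divided into 3 shares of ₹282,000: Rashid's ₹282,000 share passes to Rashid's issue; Soraya's ₹282,000 share passes to Soraya's issue; Gwendolyn's ₹282,000 share passes to Gwendolyn's issue.
Rashid's share (₹282,000) passes entirely to Phaedra.
Soraya's share (₹282,000) is divided into 2 shares of ₹141,000: Yara and Nikolai each take ₹141,000.
Gwendolyn's share (₹282,000) is divided into 2 shares of ₹141,000: Xander and Declan each take ₹141,000.

Declan receives ₹141,000.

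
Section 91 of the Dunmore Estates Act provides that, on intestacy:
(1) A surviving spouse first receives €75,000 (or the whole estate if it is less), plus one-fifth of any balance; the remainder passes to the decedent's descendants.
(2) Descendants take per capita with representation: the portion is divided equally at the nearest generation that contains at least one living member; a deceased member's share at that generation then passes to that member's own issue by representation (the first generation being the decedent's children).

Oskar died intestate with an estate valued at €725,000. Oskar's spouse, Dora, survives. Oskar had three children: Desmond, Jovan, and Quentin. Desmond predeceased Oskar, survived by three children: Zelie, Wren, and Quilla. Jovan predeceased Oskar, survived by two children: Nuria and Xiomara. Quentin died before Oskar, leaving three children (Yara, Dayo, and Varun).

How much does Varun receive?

Varun receives €65,000.

Dora first takes €75,000, leaving a balance of €650,000. Dora then takes one-fifth of the balance (€130,000), for a total of €205,000. The remaining €520,000 passes to the descendants.
No child survives, so the initial division is made at the grandchildren's generation.
The descendants' portion (€520,000) is divided into 8 shares of €65,000: Zelie, Wren, Quilla, Nuria, Xiomara, Yara, Dayo, and Varun each take €65,000.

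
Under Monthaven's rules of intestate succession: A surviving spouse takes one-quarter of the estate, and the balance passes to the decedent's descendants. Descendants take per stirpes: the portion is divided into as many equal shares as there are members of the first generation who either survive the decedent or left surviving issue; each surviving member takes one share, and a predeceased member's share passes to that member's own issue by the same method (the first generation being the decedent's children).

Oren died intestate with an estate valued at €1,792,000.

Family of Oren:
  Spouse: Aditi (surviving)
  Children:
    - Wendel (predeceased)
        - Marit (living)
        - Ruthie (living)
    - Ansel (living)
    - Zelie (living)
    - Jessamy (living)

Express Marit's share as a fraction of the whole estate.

Aditi takes one-quarter of €1,792,000 = €448,000. The remaining €1,344,000 passes to the descendants.
The descendants' portion (€1,344,000) is divided into 4 shares of €336,000: Ansel, Zelie, and Jessamy each take €336,000; Wendel's €336,000 share passes to Wendel's issue.
Wendel's share (€336,000) is divided into 2 shares of €168,000: Marit and Ruthie each take €168,000.

Marit receives 3/32 of the estate.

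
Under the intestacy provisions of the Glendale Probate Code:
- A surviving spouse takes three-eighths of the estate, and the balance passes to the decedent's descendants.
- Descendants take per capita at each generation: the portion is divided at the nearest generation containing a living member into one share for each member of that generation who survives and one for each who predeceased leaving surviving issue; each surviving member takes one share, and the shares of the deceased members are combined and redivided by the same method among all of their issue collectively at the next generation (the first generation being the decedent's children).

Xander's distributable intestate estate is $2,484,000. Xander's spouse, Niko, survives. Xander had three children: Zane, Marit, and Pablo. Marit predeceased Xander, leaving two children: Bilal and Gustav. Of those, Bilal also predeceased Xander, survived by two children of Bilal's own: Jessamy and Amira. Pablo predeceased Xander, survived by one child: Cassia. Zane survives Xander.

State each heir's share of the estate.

Niko takes three-eighths of $2,484,000 = $931,500. The remaining $1,552,500 passes to the descendants.
The descendants' portion ($1,552,500) is divided at the children's generation into 3 shares of $517,500. Zane takes $517,500. The 2 shares of the deceased (Marit and Pablo) are combined into a pool of $1,035,000.
That pool ($1,035,000) is divided at the grandchildren's generation into 3 shares of $345,000. Gustav and Cassia each take $345,000. The remaining share for the deceased Bilal ($345,000) is carried to the next generation.
That pool ($345,000) is divided at the great-grandchildren's generation equally among Jessamy and Amira: $172,500 each.

Niko: $931,500; Zane: $517,500; Jessamy: $172,500; Amira: $172,500; Gustav: $345,000; Cassia: $345,000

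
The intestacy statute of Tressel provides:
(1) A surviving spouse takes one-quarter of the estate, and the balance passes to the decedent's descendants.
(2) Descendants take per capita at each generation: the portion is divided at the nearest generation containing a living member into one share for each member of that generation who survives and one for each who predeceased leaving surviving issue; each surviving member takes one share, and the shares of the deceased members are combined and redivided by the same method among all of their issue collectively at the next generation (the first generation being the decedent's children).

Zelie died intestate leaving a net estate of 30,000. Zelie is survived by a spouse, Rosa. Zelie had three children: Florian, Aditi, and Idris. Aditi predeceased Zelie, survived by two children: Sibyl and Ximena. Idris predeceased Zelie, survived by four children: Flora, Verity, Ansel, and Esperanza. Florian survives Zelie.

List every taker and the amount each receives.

Rosa: 7,500; Florian: 7,500; Sibyl: 2,500; Ximena: 2,500; Flora: 2,500; Verity: 2,500; Ansel: 2,500; Esperanza: 2,500

Rosa takes one-quarter of 30,000 = 7,500. The remaining 22,500 passes to the descendants.
The descendants' portion (22,500) is divided at the children's generation into 3 shares of 7,500. Florian takes 7,500. The 2 shares of the deceased (Aditi and Idris) are combined into a pool of 15,000.
That pool (15,000) is divided at the grandchildren's generation equally among Sibyl, Ximena, Flora, Verity, Ansel, and Esperanza: 2,500 each.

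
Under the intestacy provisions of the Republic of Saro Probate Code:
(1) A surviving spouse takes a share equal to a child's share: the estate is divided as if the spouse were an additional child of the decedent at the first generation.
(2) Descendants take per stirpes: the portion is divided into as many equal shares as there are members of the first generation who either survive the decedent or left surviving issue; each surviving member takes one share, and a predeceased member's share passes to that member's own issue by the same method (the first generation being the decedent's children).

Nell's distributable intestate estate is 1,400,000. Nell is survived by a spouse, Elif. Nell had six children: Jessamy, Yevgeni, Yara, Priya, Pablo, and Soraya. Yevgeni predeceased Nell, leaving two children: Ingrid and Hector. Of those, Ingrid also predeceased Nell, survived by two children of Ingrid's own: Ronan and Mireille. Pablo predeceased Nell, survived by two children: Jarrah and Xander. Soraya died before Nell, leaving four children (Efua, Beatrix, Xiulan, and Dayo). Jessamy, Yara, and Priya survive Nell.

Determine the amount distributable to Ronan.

Ronan receives 50,000.

The spouse counts as an additional share at the children's level, so there are 7 primary shares of 200,000. Elif takes one such share (200,000).
The children's combined portion (1,200,000) is divided into 6 shares of 200,000: Jessamy, Yara, and Priya each take 200,000; Yevgeni's 200,000 share passes to Yevgeni's issue; Pablo's 200,000 share passes to Pablo's issue; Soraya's 200,000 share passes to Soraya's issue.
Yevgeni's share (200,000) is divided into 2 shares of 100,000: Hector takes 100,000; Ingrid's 100,000 share passes to Ingrid's issue.
Ingrid's share (100,000) is divided into 2 shares of 50,000: Ronan and Mireille each take 50,000.
Pablo's share (200,000) is divided into 2 shares of 100,000: Jarrah and Xander each take 100,000.
Soraya's share (200,000) is divided into 4 shares of 50,000: Efua, Beatrix, Xiulan, and Dayo each take 50,000.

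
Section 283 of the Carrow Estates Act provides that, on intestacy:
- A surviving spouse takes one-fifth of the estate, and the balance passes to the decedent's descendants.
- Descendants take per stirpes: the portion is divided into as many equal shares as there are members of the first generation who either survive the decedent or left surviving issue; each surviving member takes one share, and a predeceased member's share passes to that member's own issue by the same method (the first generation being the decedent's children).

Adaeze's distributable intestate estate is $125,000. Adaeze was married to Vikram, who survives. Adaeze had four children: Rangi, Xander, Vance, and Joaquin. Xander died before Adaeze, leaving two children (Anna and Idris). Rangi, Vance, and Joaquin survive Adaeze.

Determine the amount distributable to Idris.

Idris receives $12,500.

Vikram takes one-fifth of $125,000 = $25,000. The remaining $100,000 passes to the descendants.
The descendants' portion ($100,000) is divided into 4 shares of $25,000: Rangi, Vance, and Joaquin each take $25,000; Xander's $25,000 share passes to Xander's issue.
Xander's share ($25,000) is divided into 2 shares of $12,500: Anna and Idris each take $12,500.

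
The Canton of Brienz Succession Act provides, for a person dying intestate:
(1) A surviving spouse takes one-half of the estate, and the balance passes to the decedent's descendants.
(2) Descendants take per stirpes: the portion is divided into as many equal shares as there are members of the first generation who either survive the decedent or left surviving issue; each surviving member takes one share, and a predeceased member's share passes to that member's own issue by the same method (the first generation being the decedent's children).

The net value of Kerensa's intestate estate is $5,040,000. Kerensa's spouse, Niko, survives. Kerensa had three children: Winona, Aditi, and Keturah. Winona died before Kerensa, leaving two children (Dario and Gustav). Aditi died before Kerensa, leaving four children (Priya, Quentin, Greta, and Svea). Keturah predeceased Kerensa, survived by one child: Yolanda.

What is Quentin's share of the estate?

Niko takes one-half of $5,040,000 = $2,520,000. The remaining $2,520,000 passes to the descendants.
The descendants' portion ($2,520,000) is divided into 3 shares of $840,000: Winona's $840,000 share passes to Winona's issue; Aditi's $840,000 share passes to Aditi's issue; Keturah's $840,000 share passes to Keturah's issue.
Winona's share ($840,000) is divided into 2 shares of $420,000: Dario and Gustav each take $420,000.
Aditi's share ($840,000) is divided into 4 shares of $210,000: Priya, Quentin, Greta, and Svea each take $210,000.
Keturah's share ($840,000) passes entirely to Yolanda.

Quentin receives $210,000.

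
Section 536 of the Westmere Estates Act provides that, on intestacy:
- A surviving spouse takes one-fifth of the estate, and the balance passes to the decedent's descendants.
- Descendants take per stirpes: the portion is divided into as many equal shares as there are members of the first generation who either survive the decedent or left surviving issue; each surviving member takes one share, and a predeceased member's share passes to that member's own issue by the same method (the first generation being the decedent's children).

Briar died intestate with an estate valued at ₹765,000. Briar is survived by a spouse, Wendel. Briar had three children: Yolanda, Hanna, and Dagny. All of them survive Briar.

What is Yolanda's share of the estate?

Wendel takes one-fifth of ₹765,000 = ₹153,000. The remaining ₹612,000 passes to the descendants.
The descendants' portion (₹612,000) is divided into 3 shares of ₹204,000: Yolanda, Hanna, and Dagny each take ₹204,000.

Yolanda receives ₹204,000.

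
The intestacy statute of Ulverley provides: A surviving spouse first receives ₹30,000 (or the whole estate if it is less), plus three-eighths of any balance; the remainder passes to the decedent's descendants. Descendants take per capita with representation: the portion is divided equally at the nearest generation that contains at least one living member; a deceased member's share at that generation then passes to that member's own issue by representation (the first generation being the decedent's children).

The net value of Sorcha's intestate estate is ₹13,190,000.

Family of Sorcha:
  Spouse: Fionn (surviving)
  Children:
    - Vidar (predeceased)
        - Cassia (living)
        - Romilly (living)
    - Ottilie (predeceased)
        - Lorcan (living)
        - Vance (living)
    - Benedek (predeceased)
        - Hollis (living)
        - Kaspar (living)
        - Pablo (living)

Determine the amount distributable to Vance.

Vance receives ₹1,175,000.

Fionn first takes ₹30,000, leaving a balance of ₹13,160,000. Fionn then takes three-eighths of the balance (₹4,935,000), for a total of ₹4,965,000. The remaining ₹8,225,000 passes to the descendants.
No child survives, so the initial division is made at the grandchildren's generation.
The descendants' portion (₹8,225,000) is divided into 7 shares of ₹1,175,000: Cassia, Romilly, Lorcan, Vance, Hollis, Kaspar, and Pablo each take ₹1,175,000.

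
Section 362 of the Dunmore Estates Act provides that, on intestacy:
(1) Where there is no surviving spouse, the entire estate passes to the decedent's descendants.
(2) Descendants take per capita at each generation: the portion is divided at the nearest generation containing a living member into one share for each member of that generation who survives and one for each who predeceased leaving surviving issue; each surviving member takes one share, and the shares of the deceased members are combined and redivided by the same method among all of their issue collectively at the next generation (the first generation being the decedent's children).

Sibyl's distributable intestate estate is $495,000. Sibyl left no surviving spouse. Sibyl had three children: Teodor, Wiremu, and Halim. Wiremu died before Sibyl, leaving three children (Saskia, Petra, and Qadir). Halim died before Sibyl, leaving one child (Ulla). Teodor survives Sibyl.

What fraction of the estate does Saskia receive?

The entire $495,000 passes to the descendants.
That amount ($495,000) is divided at the children's generation into 3 shares of $165,000. Teodor takes $165,000. The 2 shares of the deceased (Wiremu and Halim) are combined into a pool of $330,000.
That pool ($330,000) is divided at the grandchildren's generation equally among Saskia, Petra, Qadir, and Ulla: $82,500 each.

Saskia receives 1/6 of the estate.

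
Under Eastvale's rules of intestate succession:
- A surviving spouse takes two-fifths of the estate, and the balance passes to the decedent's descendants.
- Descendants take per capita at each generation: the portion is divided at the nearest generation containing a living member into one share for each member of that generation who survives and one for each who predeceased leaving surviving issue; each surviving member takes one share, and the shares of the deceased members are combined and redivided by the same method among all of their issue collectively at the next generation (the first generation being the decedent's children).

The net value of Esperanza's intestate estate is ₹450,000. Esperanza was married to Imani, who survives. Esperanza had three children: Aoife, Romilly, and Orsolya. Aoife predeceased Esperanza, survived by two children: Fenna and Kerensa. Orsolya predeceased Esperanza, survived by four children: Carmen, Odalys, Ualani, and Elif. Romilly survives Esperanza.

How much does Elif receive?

Elif receives ₹30,000.

Imani takes two-fifths of ₹450,000 = ₹180,000. The remaining ₹270,000 passes to the descendants.
The descendants' portion (₹270,000) is divided at the children's generation into 3 shares of ₹90,000. Romilly takes ₹90,000. The 2 shares of the deceased (Aoife and Orsolya) are combined into a pool of ₹180,000.
That pool (₹180,000) is divided at the grandchildren's generation equally among Fenna, Kerensa, Carmen, Odalys, Ualani, and Elif: ₹30,000 each.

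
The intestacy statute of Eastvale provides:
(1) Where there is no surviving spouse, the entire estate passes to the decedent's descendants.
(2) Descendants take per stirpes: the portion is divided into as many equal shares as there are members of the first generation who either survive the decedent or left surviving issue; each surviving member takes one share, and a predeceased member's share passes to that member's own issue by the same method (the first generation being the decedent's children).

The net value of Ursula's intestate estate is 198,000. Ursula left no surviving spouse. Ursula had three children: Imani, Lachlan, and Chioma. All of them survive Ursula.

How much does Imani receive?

The entire 198,000 passes to the descendants.
That amount (198,000) is divided into 3 shares of 66,000: Imani, Lachlan, and Chioma each take 66,000.

Imani receives 66,000.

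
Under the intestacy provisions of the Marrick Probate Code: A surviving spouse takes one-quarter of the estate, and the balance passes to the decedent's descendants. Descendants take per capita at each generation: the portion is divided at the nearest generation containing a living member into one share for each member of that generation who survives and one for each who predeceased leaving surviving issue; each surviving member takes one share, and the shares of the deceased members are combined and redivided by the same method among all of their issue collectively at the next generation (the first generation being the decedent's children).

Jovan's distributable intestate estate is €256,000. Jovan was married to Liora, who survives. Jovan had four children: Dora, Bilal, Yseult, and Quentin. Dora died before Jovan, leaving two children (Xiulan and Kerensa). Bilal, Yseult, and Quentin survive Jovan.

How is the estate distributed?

Liora takes one-quarter of €256,000 = €64,000. The remaining €192,000 passes to the descendants.
The descendants' portion (€192,000) is divided at the children's generation into 4 shares of €48,000. Bilal, Yseult, and Quentin each take €48,000. The remaining share for the deceased Dora (€48,000) is carried to the next generation.
That pool (€48,000) is divided at the grandchildren's generation equally among Xiulan and Kerensa: €24,000 each.

Liora: €64,000; Xiulan: €24,000; Kerensa: €24,000; Bilal: €48,000; Yseult: €48,000; Quentin: €48,000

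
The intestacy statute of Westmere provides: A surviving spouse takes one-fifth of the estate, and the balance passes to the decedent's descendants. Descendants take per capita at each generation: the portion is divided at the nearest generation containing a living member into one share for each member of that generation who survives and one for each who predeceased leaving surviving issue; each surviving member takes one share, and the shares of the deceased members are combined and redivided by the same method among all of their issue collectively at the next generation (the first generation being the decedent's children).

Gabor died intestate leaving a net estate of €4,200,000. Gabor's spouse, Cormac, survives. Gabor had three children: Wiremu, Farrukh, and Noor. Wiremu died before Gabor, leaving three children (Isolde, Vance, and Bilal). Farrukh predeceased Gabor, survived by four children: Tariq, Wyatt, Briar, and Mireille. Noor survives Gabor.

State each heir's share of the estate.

Cormac takes one-fifth of €4,200,000 = €840,000. The remaining €3,360,000 passes to the descendants.
The descendants' portion (€3,360,000) is divided at the children's generation into 3 shares of €1,120,000. Noor takes €1,120,000. The 2 shares of the deceased (Wiremu and Farrukh) are combined into a pool of €2,240,000.
That pool (€2,240,000) is divided at the grandchildren's generation equally among Isolde, Vance, Bilal, Tariq, Wyatt, Briar, and Mireille: €320,000 each.

Cormac: €840,000; Isolde: €320,000; Vance: €320,000; Bilal: €320,000; Tariq: €320,000; Wyatt: €320,000; Briar: €320,000; Mireille: €320,000; Noor: €1,120,000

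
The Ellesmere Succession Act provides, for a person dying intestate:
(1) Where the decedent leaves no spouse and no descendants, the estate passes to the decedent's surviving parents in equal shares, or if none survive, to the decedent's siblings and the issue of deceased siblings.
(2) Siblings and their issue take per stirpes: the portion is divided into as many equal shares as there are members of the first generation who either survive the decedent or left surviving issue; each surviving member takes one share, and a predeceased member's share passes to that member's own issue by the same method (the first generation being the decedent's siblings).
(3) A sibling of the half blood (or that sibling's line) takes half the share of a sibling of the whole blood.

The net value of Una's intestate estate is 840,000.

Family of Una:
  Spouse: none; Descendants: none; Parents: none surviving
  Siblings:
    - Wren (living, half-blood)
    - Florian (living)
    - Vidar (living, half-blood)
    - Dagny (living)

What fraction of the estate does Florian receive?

The entire 840,000 passes to the siblings and their issue.
Counting each half-blood sibling's line as half a unit, there are 3 units in 840,000, so one unit is 280,000. Whole-blood lines (Florian and Dagny) take 280,000 each; half-blood lines (Wren and Vidar) take 140,000 each.

Florian receives 1/3 of the estate.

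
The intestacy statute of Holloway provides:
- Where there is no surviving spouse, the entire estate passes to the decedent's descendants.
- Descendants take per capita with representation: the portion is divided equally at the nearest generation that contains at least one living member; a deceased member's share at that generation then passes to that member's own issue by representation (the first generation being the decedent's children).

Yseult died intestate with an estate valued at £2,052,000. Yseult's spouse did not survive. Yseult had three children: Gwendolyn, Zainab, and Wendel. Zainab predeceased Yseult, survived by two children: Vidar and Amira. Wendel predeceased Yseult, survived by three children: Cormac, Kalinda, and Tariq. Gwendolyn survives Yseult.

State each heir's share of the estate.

Gwendolyn: £684,000; Vidar: £342,000; Amira: £342,000; Cormac: £228,000; Kalinda: £228,000; Tariq: £228,000

The entire £2,052,000 passes to the descendants.
That amount (£2,052,000) is divided into 3 shares of £684,000: Gwendolyn takes £684,000; Zainab's £684,000 share passes to Zainab's issue; Wendel's £684,000 share passes to Wendel's issue.
Zainab's share (£684,000) is divided into 2 shares of £342,000: Vidar and Amira each take £342,000.
Wendel's share (£684,000) is divided into 3 shares of £228,000: Cormac, Kalinda, and Tariq each take £228,000.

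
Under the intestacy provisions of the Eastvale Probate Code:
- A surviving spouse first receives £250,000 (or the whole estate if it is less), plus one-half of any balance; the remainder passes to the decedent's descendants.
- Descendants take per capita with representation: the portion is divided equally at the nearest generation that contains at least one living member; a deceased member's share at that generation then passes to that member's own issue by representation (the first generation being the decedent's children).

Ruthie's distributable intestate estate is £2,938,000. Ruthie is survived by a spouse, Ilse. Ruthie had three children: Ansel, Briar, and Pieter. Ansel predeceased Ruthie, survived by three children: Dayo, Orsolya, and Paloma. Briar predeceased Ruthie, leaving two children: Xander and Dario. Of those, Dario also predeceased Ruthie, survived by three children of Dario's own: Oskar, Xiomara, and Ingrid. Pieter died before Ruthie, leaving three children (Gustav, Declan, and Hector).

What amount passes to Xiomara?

Xiomara receives £56,000.

Ilse first takes £250,000, leaving a balance of £2,688,000. Ilse then takes one-half of the balance (£1,344,000), for a total of £1,594,000. The remaining £1,344,000 passes to the descendants.
No child survives, so the initial division is made at the grandchildren's generation.
The descendants' portion (£1,344,000) is divided into 8 shares of £168,000: Dayo, Orsolya, Paloma, Xander, Gustav, Declan, and Hector each take £168,000; Dario's £168,000 share passes to Dario's issue.
Dario's share (£168,000) is divided into 3 shares of £56,000: Oskar, Xiomara, and Ingrid each take £56,000.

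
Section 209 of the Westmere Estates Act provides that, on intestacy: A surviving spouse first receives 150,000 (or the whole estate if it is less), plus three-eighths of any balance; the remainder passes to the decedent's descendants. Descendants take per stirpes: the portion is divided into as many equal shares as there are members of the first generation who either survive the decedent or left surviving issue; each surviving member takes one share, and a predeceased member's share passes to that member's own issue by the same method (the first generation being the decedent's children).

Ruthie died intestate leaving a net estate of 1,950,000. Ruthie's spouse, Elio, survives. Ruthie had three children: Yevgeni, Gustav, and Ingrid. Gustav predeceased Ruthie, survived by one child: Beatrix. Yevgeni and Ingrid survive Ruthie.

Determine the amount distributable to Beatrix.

Beatrix receives 375,000.

Elio first takes 150,000, leaving a balance of 1,800,000. Elio then takes three-eighths of the balance (675,000), for a total of 825,000. The remaining 1,125,000 passes to the descendants.
The descendants' portion (1,125,000) is divided into 3 shares of 375,000: Yevgeni and Ingrid each take 375,000; Gustav's 375,000 share passes to Gustav's issue.
Gustav's share (375,000) passes entirely to Beatrix.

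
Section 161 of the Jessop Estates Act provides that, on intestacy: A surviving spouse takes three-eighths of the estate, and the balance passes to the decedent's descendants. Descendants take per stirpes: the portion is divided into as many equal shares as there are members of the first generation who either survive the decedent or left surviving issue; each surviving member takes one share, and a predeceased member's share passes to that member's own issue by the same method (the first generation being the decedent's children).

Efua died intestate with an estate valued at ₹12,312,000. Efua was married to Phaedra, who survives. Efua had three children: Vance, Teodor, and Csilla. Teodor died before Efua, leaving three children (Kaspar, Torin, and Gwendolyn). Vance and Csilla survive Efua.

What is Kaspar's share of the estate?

Phaedra takes three-eighths of ₹12,312,000 = ₹4,617,000. The remaining ₹7,695,000 passes to the descendants.
The descendants' portion (₹7,695,000) is divided into 3 shares of ₹2,565,000: Vance and Csilla each take ₹2,565,000; Teodor's ₹2,565,000 share passes to Teodor's issue.
Teodor's share (₹2,565,000) is divided into 3 shares of ₹855,000: Kaspar, Torin, and Gwendolyn each take ₹855,000.

Kaspar receives ₹855,000.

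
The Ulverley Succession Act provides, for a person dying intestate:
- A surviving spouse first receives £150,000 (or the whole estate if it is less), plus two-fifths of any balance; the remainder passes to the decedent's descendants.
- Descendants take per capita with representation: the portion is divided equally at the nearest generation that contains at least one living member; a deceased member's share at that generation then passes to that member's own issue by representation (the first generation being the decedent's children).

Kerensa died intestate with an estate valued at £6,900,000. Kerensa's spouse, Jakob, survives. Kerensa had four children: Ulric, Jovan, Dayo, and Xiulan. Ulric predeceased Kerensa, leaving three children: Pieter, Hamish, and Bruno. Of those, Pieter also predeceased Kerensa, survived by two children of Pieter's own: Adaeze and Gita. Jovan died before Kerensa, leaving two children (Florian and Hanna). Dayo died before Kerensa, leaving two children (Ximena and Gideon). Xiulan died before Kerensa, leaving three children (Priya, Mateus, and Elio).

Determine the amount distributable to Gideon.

Jakob first takes £150,000, leaving a balance of £6,750,000. Jakob then takes two-fifths of the balance (£2,700,000), for a total of £2,850,000. The remaining £4,050,000 passes to the descendants.
No child survives, so the initial division is made at the grandchildren's generation.
The descendants' portion (£4,050,000) is divided into 10 shares of £405,000: Hamish, Bruno, Florian, Hanna, Ximena, Gideon, Priya, Mateus, and Elio each take £405,000; Pieter's £405,000 share passes to Pieter's issue.
Pieter's share (£405,000) is divided into 2 shares of £202,500: Adaeze and Gita each take £202,500.

Gideon receives £405,000.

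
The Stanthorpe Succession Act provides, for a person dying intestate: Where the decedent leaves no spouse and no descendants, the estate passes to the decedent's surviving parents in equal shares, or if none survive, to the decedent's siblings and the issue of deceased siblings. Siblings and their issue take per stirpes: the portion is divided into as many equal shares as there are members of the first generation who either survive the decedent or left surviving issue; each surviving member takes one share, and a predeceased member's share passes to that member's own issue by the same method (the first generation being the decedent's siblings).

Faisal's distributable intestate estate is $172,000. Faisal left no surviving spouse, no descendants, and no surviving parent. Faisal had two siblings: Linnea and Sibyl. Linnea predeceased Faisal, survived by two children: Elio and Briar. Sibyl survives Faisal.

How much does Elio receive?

Elio receives $43,000.

The entire $172,000 passes to the siblings and their issue.
That amount ($172,000) is divided into 2 shares of $86,000: Sibyl takes $86,000; Linnea's $86,000 share passes to Linnea's issue.
Linnea's share ($86,000) is divided into 2 shares of $43,000: Elio and Briar each take $43,000.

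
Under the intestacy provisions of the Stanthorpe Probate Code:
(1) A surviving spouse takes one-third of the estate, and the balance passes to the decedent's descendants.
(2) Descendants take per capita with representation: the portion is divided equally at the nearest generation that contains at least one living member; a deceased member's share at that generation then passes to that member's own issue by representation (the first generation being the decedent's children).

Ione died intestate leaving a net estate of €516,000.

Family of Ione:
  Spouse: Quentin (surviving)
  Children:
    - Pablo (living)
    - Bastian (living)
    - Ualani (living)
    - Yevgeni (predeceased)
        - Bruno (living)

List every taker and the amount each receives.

Quentin takes one-third of €516,000 = €172,000. The remaining €344,000 passes to the descendants.
The descendants' portion (€344,000) is divided into 4 shares of €86,000: Pablo, Bastian, and Ualani each take €86,000; Yevgeni's €86,000 share passes to Yevgeni's issue.
Yevgeni's share (€86,000) passes entirely to Bruno.

Quentin: €172,000; Pablo: €86,000; Bastian: €86,000; Ualani: €86,000; Bruno: €86,000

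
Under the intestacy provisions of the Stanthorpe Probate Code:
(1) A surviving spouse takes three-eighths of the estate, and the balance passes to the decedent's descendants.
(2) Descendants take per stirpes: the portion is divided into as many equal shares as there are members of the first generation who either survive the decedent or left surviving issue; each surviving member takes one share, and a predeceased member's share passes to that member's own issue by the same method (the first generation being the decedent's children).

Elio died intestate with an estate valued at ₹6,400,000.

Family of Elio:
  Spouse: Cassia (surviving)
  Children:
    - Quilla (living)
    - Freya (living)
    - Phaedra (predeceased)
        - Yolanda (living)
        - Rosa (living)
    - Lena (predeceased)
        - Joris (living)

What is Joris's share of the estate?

Joris receives ₹1,000,000.

Cassia takes three-eighths of ₹6,400,000 = ₹2,400,000. The remaining ₹4,000,000 passes to the descendants.
The descendants' portion (₹4,000,000) is divided into 4 shares of ₹1,000,000: Quilla and Freya each take ₹1,000,000; Phaedra's ₹1,000,000 share passes to Phaedra's issue; Lena's ₹1,000,000 share passes to Lena's issue.
Phaedra's share (₹1,000,000) is divided into 2 shares of ₹500,000: Yolanda and Rosa each take ₹500,000.
Lena's share (₹1,000,000) passes entirely to Joris.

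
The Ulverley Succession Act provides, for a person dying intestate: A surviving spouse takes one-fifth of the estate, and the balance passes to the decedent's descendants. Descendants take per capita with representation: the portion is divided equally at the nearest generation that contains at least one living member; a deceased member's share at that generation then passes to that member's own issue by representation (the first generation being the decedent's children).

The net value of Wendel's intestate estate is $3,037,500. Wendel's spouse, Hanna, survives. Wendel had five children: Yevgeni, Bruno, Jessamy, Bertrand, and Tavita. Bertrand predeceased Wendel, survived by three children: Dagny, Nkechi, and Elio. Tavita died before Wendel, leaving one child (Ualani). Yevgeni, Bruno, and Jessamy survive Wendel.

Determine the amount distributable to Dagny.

Dagny receives $162,000.

Hanna takes one-fifth of $3,037,500 = $607,500. The remaining $2,430,000 passes to the descendants.
The descendants' portion ($2,430,000) is divided into 5 shares of $486,000: Yevgeni, Bruno, and Jessamy each take $486,000; Bertrand's $486,000 share passes to Bertrand's issue; Tavita's $486,000 share passes to Tavita's issue.
Bertrand's share ($486,000) is divided into 3 shares of $162,000: Dagny, Nkechi, and Elio each take $162,000.
Tavita's share ($486,000) passes entirely to Ualani.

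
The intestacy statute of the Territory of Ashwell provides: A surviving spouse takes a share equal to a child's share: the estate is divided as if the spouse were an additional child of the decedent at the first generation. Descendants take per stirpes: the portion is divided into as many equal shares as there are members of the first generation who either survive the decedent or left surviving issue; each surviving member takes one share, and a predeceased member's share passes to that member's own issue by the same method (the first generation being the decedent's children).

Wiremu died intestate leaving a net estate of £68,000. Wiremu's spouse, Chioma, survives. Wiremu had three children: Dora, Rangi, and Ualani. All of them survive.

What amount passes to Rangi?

Rangi receives £17,000.

The spouse counts as an additional share at the children's level, so there are 4 primary shares of £17,000. Chioma takes one such share (£17,000).
The children's combined portion (£51,000) is divided into 3 shares of £17,000: Dora, Rangi, and Ualani each take £17,000.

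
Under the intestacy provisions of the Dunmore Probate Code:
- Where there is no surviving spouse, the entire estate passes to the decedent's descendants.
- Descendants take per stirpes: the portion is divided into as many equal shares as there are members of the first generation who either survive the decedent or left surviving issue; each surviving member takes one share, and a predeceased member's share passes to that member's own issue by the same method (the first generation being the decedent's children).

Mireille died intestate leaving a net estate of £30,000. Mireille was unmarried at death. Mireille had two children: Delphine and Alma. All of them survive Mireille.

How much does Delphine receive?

The entire £30,000 passes to the descendants.
That amount (£30,000) is divided into 2 shares of £15,000: Delphine and Alma each take £15,000.

Delphine receives £15,000.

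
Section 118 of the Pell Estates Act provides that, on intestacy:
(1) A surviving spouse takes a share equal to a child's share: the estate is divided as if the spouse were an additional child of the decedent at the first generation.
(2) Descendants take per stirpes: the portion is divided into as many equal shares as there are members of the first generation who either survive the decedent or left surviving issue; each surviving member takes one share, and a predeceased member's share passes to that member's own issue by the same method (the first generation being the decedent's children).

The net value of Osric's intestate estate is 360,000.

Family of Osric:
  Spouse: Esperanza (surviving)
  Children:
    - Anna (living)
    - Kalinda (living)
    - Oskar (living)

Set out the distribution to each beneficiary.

Esperanza: 90,000; Anna: 90,000; Kalinda: 90,000; Oskar: 90,000

The spouse counts as an additional share at the children's level, so there are 4 primary shares of 90,000. Esperanza takes one such share (90,000).
The children's combined portion (270,000) is divided into 3 shares of 90,000: Anna, Kalinda, and Oskar each take 90,000.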